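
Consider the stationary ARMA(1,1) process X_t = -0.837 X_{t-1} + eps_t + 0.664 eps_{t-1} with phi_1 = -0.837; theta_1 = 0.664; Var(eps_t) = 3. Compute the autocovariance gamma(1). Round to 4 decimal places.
\gamma(1) = -0.7700

Multiply the model equation by X_{t-k} and take expectations. With theta_0 = psi_0 = 1 and psi_j the MA(infinity) weights, this gives
  gamma(k) - sum_i phi_i gamma(k-i) = c_k,
  c_k = sigma^2 * sum_{j=k..q} theta_j psi_{j-k}   (c_k = 0 for k > q),
using gamma(-m) = gamma(m).
psi-weights needed (psi_j = theta_j + sum_i phi_i psi_{j-i}):
  psi_1 = theta_1 + phi_1 = 0.664 + (-0.837) = -0.173
Right-hand sides:
  c_0 = sigma^2 (1 + theta_1 psi_1) = 3 * (1 + (0.664)(-0.173)) = 3 * 0.885128 = 2.655384
  c_1 = sigma^2 theta_1 = 3 * (0.664) = 1.992
  c_2 = 0
Equations for k = 0 and k = 1 (AR order 1):
  gamma(0) = phi_1 gamma(1) + c_0
  gamma(1) = phi_1 gamma(0) + c_1
Substituting the second into the first: gamma(0) (1 - phi_1^2) = c_0 + phi_1 c_1, so
  gamma(0) = (c_0 + phi_1 c_1) / (1 - phi_1^2) = (2.655384 + (-0.837)(1.992)) / (1 - (-0.837)^2) = 0.98808 / 0.299431 = 3.299859.
  gamma(1) = phi_1 gamma(0) + c_1 = (-0.837)(3.299859) + (1.992) = -0.769982.
Therefore gamma(1) = -0.7700 (to 4 decimal places).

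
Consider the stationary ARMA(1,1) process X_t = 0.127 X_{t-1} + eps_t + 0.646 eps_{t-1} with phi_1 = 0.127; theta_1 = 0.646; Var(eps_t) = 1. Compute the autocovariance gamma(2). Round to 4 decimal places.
\gamma(2) = 0.1080

Multiply the model equation by X_{t-k} and take expectations. With theta_0 = psi_0 = 1 and psi_j the MA(infinity) weights, this gives
  gamma(k) - sum_i phi_i gamma(k-i) = c_k,
  c_k = sigma^2 * sum_{j=k..q} theta_j psi_{j-k}   (c_k = 0 for k > q),
using gamma(-m) = gamma(m).
psi-weights needed (psi_j = theta_j + sum_i phi_i psi_{j-i}):
  psi_1 = theta_1 + phi_1 = 0.646 + (0.127) = 0.773
Right-hand sides:
  c_0 = sigma^2 (1 + theta_1 psi_1) = 1 * (1 + (0.646)(0.773)) = 1 * 1.499358 = 1.499358
  c_1 = sigma^2 theta_1 = 1 * (0.646) = 0.646
  c_2 = 0
Equations for k = 0 and k = 1 (AR order 1):
  gamma(0) = phi_1 gamma(1) + c_0
  gamma(1) = phi_1 gamma(0) + c_1
Substituting the second into the first: gamma(0) (1 - phi_1^2) = c_0 + phi_1 c_1, so
  gamma(0) = (c_0 + phi_1 c_1) / (1 - phi_1^2) = (1.499358 + (0.127)(0.646)) / (1 - (0.127)^2) = 1.5814 / 0.983871 = 1.607325.
  gamma(1) = phi_1 gamma(0) + c_1 = (0.127)(1.607325) + (0.646) = 0.85013.
For k = 2 (> q): gamma(2) = phi_1 gamma(1) = (0.127)(0.85013) = 0.107967.
Therefore gamma(2) = 0.1080 (to 4 decimal places).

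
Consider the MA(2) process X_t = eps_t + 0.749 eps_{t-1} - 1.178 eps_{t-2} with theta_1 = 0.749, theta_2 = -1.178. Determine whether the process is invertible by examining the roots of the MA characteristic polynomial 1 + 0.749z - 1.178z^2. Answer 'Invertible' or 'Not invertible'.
\text{Not invertible}

The MA(q) characteristic polynomial is P(z) = 1 + 0.749z - 1.178z^2.
Invertibility requires all roots to lie outside the unit circle, i.e. |z| > 1 for every root.
Set 1 + (0.749) z + (-1.178) z^2 = 0, i.e. a z^2 + b z + c = 0 with a = -1.178, b = 0.749, c = 1.
Discriminant D = b^2 - 4ac = (0.749)^2 - 4*(-1.178)*1 = 0.561001 - (-4.712) = 5.273001.
D >= 0, so the roots are real: z = (-b +/- sqrt(D)) / (2a) = (-0.749 +/- 2.296302) / (-2.356).
  z_1 = (-0.749 + 2.296302) / (-2.356) = -0.6567,   |z_1| = 0.6567.
  z_2 = (-0.749 - 2.296302) / (-2.356) = 1.2926,   |z_2| = 1.2926.
Moduli of all roots: 0.6567, 1.2926.
All moduli strictly greater than 1? No.
Verdict: Not invertible.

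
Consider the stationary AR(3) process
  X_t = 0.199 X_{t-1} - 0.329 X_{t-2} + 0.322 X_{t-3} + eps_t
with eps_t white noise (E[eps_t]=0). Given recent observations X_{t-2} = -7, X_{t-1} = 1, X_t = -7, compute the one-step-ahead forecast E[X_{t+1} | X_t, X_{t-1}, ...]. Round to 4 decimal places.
E[X_{t+1} \mid \mathcal F_t] = -3.9760

For an AR(p) model X_t = c + sum_i phi_i X_{t-i} + eps_t, the
one-step-ahead conditional mean is
  E[X_{t+1} | X_t, ...] = c + sum_i phi_i X_{t+1-i}.
Substitute known values:
  E[X_{t+1} | ...] = (0.199) * (-7) + (-0.329) * (1) + (0.322) * (-7)
                   = -3.9760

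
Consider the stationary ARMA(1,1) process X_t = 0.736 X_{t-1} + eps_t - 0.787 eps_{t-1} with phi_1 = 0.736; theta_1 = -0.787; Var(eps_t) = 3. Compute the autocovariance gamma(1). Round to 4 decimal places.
\gamma(1) = -0.1405

Multiply the model equation by X_{t-k} and take expectations. With theta_0 = psi_0 = 1 and psi_j the MA(infinity) weights, this gives
  gamma(k) - sum_i phi_i gamma(k-i) = c_k,
  c_k = sigma^2 * sum_{j=k..q} theta_j psi_{j-k}   (c_k = 0 for k > q),
using gamma(-m) = gamma(m).
psi-weights needed (psi_j = theta_j + sum_i phi_i psi_{j-i}):
  psi_1 = theta_1 + phi_1 = -0.787 + (0.736) = -0.051
Right-hand sides:
  c_0 = sigma^2 (1 + theta_1 psi_1) = 3 * (1 + (-0.787)(-0.051)) = 3 * 1.040137 = 3.120411
  c_1 = sigma^2 theta_1 = 3 * (-0.787) = -2.361
  c_2 = 0
Equations for k = 0 and k = 1 (AR order 1):
  gamma(0) = phi_1 gamma(1) + c_0
  gamma(1) = phi_1 gamma(0) + c_1
Substituting the second into the first: gamma(0) (1 - phi_1^2) = c_0 + phi_1 c_1, so
  gamma(0) = (c_0 + phi_1 c_1) / (1 - phi_1^2) = (3.120411 + (0.736)(-2.361)) / (1 - (0.736)^2) = 1.382715 / 0.458304 = 3.017026.
  gamma(1) = phi_1 gamma(0) + c_1 = (0.736)(3.017026) + (-2.361) = -0.140469.
Therefore gamma(1) = -0.1405 (to 4 decimal places).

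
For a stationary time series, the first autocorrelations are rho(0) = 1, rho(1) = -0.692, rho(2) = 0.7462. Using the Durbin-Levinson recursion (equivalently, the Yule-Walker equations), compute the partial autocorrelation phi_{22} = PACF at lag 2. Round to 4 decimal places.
\phi_{22} = 0.5130

The PACF at lag k is phi_{kk}, the last component of the solution
to the Yule-Walker system G_k phi = r_k where
  (G_k)_{ij} = rho(|i - j|), (r_k)_i = rho(i), i,j = 1..k.
Equivalently, Durbin-Levinson gives phi_{kk} iteratively:
  phi_{11} = rho(1)
  phi_{kk} = [rho(k) - sum_{j=1..k-1} phi_{k-1,j} rho(k-j)]
            / [1 - sum_{j=1..k-1} phi_{k-1,j} rho(j)],
  phi_{k,j} = phi_{k-1,j} - phi_{kk} phi_{k-1,k-j},  j = 1..k-1.
Step k = 1:
  phi_11 = rho(1) = -0.692.
Step k = 2:
  phi_22 = [rho(2) - phi_11 rho(1)] / [1 - phi_11 rho(1)] = [0.7462 - (-0.692)(-0.692)] / [1 - (-0.692)(-0.692)]
         = 0.267336 / 0.521136 = 0.513.
Therefore phi_{22} = 0.5130.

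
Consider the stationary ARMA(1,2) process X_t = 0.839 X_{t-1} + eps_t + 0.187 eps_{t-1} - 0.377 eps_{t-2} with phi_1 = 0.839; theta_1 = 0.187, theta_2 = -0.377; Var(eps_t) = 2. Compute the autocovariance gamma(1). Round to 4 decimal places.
\gamma(1) = 4.3714

Multiply the model equation by X_{t-k} and take expectations. With theta_0 = psi_0 = 1 and psi_j the MA(infinity) weights, this gives
  gamma(k) - sum_i phi_i gamma(k-i) = c_k,
  c_k = sigma^2 * sum_{j=k..q} theta_j psi_{j-k}   (c_k = 0 for k > q),
using gamma(-m) = gamma(m).
psi-weights needed (psi_j = theta_j + sum_i phi_i psi_{j-i}):
  psi_1 = theta_1 + phi_1 = 0.187 + (0.839) = 1.026
  psi_2 = theta_2 + phi_1 psi_1 = -0.377 + (0.839)(1.026) = 0.483814
Right-hand sides:
  c_0 = sigma^2 (1 + theta_1 psi_1 + theta_2 psi_2) = 2 * (1 + (0.187)(1.026) + (-0.377)(0.483814)) = 2 * 1.009464 = 2.018928
  c_1 = sigma^2 (theta_1 + theta_2 psi_1) = 2 * (0.187 + (-0.377)(1.026)) = -0.399604
  c_2 = sigma^2 theta_2 = 2 * (-0.377) = -0.754
Equations for k = 0 and k = 1 (AR order 1):
  gamma(0) = phi_1 gamma(1) + c_0
  gamma(1) = phi_1 gamma(0) + c_1
Substituting the second into the first: gamma(0) (1 - phi_1^2) = c_0 + phi_1 c_1, so
  gamma(0) = (c_0 + phi_1 c_1) / (1 - phi_1^2) = (2.018928 + (0.839)(-0.399604)) / (1 - (0.839)^2) = 1.68366 / 0.296079 = 5.686525.
  gamma(1) = phi_1 gamma(0) + c_1 = (0.839)(5.686525) + (-0.399604) = 4.37139.
Therefore gamma(1) = 4.3714 (to 4 decimal places).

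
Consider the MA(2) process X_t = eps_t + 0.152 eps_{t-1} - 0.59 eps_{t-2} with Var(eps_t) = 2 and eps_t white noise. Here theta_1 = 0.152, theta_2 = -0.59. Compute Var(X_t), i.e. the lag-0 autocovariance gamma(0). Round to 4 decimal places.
\gamma(0) = 2.7424

For an MA(q) process X_t = eps_t + sum_i theta_i eps_{t-i} with
Var(eps_t) = sigma^2, the variance is
  gamma(0) = sigma^2 * (1 + sum_i theta_i^2).
  sum_i theta_i^2 = (0.152)^2 + (-0.59)^2 = 0.023104 + 0.3481 = 0.371204.
  gamma(0) = 2 * (1 + 0.371204) = 2 * 1.371204 = 2.742408, which rounds to 2.7424.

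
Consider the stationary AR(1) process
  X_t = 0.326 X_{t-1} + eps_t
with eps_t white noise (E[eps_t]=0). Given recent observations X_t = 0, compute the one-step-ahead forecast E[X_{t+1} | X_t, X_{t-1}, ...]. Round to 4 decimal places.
E[X_{t+1} \mid \mathcal F_t] = 0.0000

For an AR(p) model X_t = c + sum_i phi_i X_{t-i} + eps_t, the
one-step-ahead conditional mean is
  E[X_{t+1} | X_t, ...] = c + sum_i phi_i X_{t+1-i}.
Substitute known values:
  E[X_{t+1} | ...] = (0.326) * (0)
                   = 0.0000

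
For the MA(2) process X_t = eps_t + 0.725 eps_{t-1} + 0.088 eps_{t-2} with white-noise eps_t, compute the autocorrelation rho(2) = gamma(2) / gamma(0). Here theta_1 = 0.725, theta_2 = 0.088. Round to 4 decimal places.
\rho(2) = 0.0574

For an MA(q) process with theta_0 = 1, the autocovariance is
  gamma(k) = sigma^2 * sum_{i=0..q-k} theta_i * theta_{i+k},
and rho(k) = gamma(k) / gamma(0). Sigma^2 cancels.
  numerator   = (1)*(0.088) = 0.088.
  denominator = (1)^2 + (0.725)^2 + (0.088)^2 = 1.533369.
  rho(2) = 0.088 / 1.533369 = 0.0574.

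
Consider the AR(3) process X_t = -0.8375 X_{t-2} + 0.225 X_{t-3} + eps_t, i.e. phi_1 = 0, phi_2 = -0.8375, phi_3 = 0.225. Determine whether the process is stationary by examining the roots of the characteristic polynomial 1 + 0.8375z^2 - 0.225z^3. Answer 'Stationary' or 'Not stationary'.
\text{Stationary}

The AR(p) characteristic polynomial is P(z) = 1 + 0.8375z^2 - 0.225z^3.
Stationarity requires all roots to lie outside the unit circle, i.e. |z| > 1 for every root.
Degree 3: look for a simple real root z0 first, then factor out (1 - z/z0) and solve the remaining quadratic.
Testing z0 = 4: P(4) = 1 + (0)(4) + (0.8375)(4)^2 + (-0.225)(4)^3
  = 1 + (0) + (13.4) + (-14.4) = 0.  So z_0 = 4 is a root, |z_0| = 4.
Divide out the factor (1 - 0.25 z) = (1 - z/z0) (since 1/z0 = 0.25):
  P(z) = (1 - 0.25 z)(1 + (0.25) z + (0.9) z^2)
  [check: z-coef 0.25 - (0.25) = 0; z^2-coef 0.9 - (0.25)(0.25) = 0.8375; z^3-coef -(0.25)(0.9) = -0.225.]
Remaining roots from the quadratic factor 1 + (0.25) z + (0.9) z^2:
  Set 1 + (0.25) z + (0.9) z^2 = 0, i.e. a z^2 + b z + c = 0 with a = 0.9, b = 0.25, c = 1.
  Discriminant D = b^2 - 4ac = (0.25)^2 - 4*(0.9)*1 = 0.0625 - (3.6) = -3.5375.
  D < 0, so the roots are the complex-conjugate pair z = (-b +/- i sqrt(-D)) / (2a) = -0.1389 +/- 1.0449i.
  For a conjugate pair |z|^2 = z * conj(z) = (product of roots) = c/a = 1/(0.9) = 1.111111, so |z| = sqrt(1.111111) = 1.0541 for both roots.
Moduli of all roots: 4.0000, 1.0541, 1.0541.
All moduli strictly greater than 1? Yes.
Verdict: Stationary.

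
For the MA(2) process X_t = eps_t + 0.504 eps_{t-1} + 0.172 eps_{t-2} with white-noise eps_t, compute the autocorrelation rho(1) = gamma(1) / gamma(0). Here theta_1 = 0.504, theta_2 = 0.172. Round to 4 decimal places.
\rho(1) = 0.4602

For an MA(q) process with theta_0 = 1, the autocovariance is
  gamma(k) = sigma^2 * sum_{i=0..q-k} theta_i * theta_{i+k},
and rho(k) = gamma(k) / gamma(0). Sigma^2 cancels.
  numerator   = (1)*(0.504) + (0.504)*(0.172) = 0.590688.
  denominator = (1)^2 + (0.504)^2 + (0.172)^2 = 1.2836.
  rho(1) = 0.590688 / 1.2836 = 0.4602.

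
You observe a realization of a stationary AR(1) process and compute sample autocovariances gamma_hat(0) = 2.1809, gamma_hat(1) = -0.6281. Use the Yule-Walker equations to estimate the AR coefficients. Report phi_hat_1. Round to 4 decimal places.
\hat\phi_{1} = -0.2880

The Yule-Walker equations for an AR(p) process read, in matrix form,
  Gamma_p phi = r_p,   with   (Gamma_p)_{ij} = gamma(|i - j|),
                       (r_p)_i = gamma(i),   i,j = 1..p.
Substitute the sample gammas (Toeplitz matrix and right-hand side of size 1):
  Gamma_p = [[2.1809]]
  r_p     = [-0.6281]
With p = 1 this is the single equation gamma(0) phi_1 = gamma(1):
  phi_hat_1 = gamma(1) / gamma(0) = -0.6281 / 2.1809 = -0.2880.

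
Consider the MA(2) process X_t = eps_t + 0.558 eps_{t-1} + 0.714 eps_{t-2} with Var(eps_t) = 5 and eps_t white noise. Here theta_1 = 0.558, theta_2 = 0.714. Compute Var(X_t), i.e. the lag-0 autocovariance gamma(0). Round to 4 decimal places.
\gamma(0) = 9.1058

For an MA(q) process X_t = eps_t + sum_i theta_i eps_{t-i} with
Var(eps_t) = sigma^2, the variance is
  gamma(0) = sigma^2 * (1 + sum_i theta_i^2).
  sum_i theta_i^2 = (0.558)^2 + (0.714)^2 = 0.311364 + 0.509796 = 0.82116.
  gamma(0) = 5 * (1 + 0.82116) = 5 * 1.82116 = 9.1058.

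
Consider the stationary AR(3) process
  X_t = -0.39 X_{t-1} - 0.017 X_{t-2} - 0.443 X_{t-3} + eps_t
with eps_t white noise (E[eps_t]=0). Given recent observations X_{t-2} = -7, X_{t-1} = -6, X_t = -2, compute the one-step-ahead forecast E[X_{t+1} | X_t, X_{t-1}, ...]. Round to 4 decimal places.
E[X_{t+1} \mid \mathcal F_t] = 3.9830

For an AR(p) model X_t = c + sum_i phi_i X_{t-i} + eps_t, the
one-step-ahead conditional mean is
  E[X_{t+1} | X_t, ...] = c + sum_i phi_i X_{t+1-i}.
Substitute known values:
  E[X_{t+1} | ...] = (-0.39) * (-2) + (-0.017) * (-6) + (-0.443) * (-7)
                   = 3.9830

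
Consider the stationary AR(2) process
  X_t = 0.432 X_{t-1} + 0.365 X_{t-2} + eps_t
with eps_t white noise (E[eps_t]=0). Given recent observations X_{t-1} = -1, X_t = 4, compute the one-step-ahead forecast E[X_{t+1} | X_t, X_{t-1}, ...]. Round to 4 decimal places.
E[X_{t+1} \mid \mathcal F_t] = 1.3630

For an AR(p) model X_t = c + sum_i phi_i X_{t-i} + eps_t, the
one-step-ahead conditional mean is
  E[X_{t+1} | X_t, ...] = c + sum_i phi_i X_{t+1-i}.
Substitute known values:
  E[X_{t+1} | ...] = (0.432) * (4) + (0.365) * (-1)
                   = 1.3630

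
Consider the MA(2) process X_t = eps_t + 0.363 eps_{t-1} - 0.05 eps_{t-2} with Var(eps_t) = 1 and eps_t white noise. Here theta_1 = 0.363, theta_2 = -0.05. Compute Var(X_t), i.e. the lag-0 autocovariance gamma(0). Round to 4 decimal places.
\gamma(0) = 1.1343

For an MA(q) process X_t = eps_t + sum_i theta_i eps_{t-i} with
Var(eps_t) = sigma^2, the variance is
  gamma(0) = sigma^2 * (1 + sum_i theta_i^2).
  sum_i theta_i^2 = (0.363)^2 + (-0.05)^2 = 0.131769 + 0.0025 = 0.134269.
  gamma(0) = 1 * (1 + 0.134269) = 1 * 1.134269 = 1.134269, which rounds to 1.1343.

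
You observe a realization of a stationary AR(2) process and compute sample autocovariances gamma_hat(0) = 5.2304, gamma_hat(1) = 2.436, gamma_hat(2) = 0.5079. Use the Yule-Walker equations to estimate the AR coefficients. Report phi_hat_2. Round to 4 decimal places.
\hat\phi_{2} = -0.1530

The Yule-Walker equations for an AR(p) process read, in matrix form,
  Gamma_p phi = r_p,   with   (Gamma_p)_{ij} = gamma(|i - j|),
                       (r_p)_i = gamma(i),   i,j = 1..p.
Substitute the sample gammas (Toeplitz matrix and right-hand side of size 2):
  Gamma_p = [[5.2304, 2.436], [2.436, 5.2304]]
  r_p     = [2.436, 0.5079]
Written out:
  5.2304 phi_1 + 2.436 phi_2 = 2.436
  2.436 phi_1 + 5.2304 phi_2 = 0.5079
Solve by Cramer's rule:
  det = gamma(0)^2 - gamma(1)^2 = (5.2304)^2 - (2.436)^2 = 27.35708416 - 5.934096 = 21.42298816
  phi_hat_1 = [gamma(1) gamma(0) - gamma(1) gamma(2)] / det = [(2.436)(5.2304) - (2.436)(0.5079)] / 21.42298816 = 11.50401 / 21.42298816 = 0.537
  phi_hat_2 = [gamma(0) gamma(2) - gamma(1)^2] / det = [(5.2304)(0.5079) - (2.436)^2] / 21.42298816 = -3.27757584 / 21.42298816 = -0.153
So phi_hat = [0.5370, -0.1530].
Therefore phi_hat_2 = -0.1530.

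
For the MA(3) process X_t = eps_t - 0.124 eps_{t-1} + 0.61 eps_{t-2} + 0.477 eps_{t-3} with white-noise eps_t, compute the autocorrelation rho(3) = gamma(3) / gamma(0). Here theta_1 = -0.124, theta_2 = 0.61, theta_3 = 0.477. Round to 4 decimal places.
\rho(3) = 0.2954

For an MA(q) process with theta_0 = 1, the autocovariance is
  gamma(k) = sigma^2 * sum_{i=0..q-k} theta_i * theta_{i+k},
and rho(k) = gamma(k) / gamma(0). Sigma^2 cancels.
  numerator   = (1)*(0.477) = 0.477.
  denominator = (1)^2 + (-0.124)^2 + (0.61)^2 + (0.477)^2 = 1.615005.
  rho(3) = 0.477 / 1.615005 = 0.2954.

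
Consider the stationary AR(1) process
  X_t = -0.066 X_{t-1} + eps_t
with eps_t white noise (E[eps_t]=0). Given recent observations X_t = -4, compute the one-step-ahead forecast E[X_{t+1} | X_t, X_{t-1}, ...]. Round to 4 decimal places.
E[X_{t+1} \mid \mathcal F_t] = 0.2640

For an AR(p) model X_t = c + sum_i phi_i X_{t-i} + eps_t, the
one-step-ahead conditional mean is
  E[X_{t+1} | X_t, ...] = c + sum_i phi_i X_{t+1-i}.
Substitute known values:
  E[X_{t+1} | ...] = (-0.066) * (-4)
                   = 0.2640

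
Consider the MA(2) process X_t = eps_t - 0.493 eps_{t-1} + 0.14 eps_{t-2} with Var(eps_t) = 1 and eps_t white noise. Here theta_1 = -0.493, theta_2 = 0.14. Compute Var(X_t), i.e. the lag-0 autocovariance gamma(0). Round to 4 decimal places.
\gamma(0) = 1.2626

For an MA(q) process X_t = eps_t + sum_i theta_i eps_{t-i} with
Var(eps_t) = sigma^2, the variance is
  gamma(0) = sigma^2 * (1 + sum_i theta_i^2).
  sum_i theta_i^2 = (-0.493)^2 + (0.14)^2 = 0.243049 + 0.0196 = 0.262649.
  gamma(0) = 1 * (1 + 0.262649) = 1 * 1.262649 = 1.262649, which rounds to 1.2626.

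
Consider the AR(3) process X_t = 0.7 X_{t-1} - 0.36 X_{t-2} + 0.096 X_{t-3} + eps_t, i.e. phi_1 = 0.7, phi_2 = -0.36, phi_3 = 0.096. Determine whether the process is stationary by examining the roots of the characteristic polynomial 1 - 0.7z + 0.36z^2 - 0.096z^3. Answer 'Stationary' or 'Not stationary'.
\text{Stationary}

The AR(p) characteristic polynomial is P(z) = 1 - 0.7z + 0.36z^2 - 0.096z^3.
Stationarity requires all roots to lie outside the unit circle, i.e. |z| > 1 for every root.
Degree 3: look for a simple real root z0 first, then factor out (1 - z/z0) and solve the remaining quadratic.
Testing z0 = 2.5: P(2.5) = 1 + (-0.7)(2.5) + (0.36)(2.5)^2 + (-0.096)(2.5)^3
  = 1 + (-1.75) + (2.25) + (-1.5) = 0.  So z_0 = 2.5 is a root, |z_0| = 2.5.
Divide out the factor (1 - 0.4 z) = (1 - z/z0) (since 1/z0 = 0.4):
  P(z) = (1 - 0.4 z)(1 + (-0.3) z + (0.24) z^2)
  [check: z-coef -0.3 - (0.4) = -0.7; z^2-coef 0.24 - (0.4)(-0.3) = 0.36; z^3-coef -(0.4)(0.24) = -0.096.]
Remaining roots from the quadratic factor 1 + (-0.3) z + (0.24) z^2:
  Set 1 + (-0.3) z + (0.24) z^2 = 0, i.e. a z^2 + b z + c = 0 with a = 0.24, b = -0.3, c = 1.
  Discriminant D = b^2 - 4ac = (-0.3)^2 - 4*(0.24)*1 = 0.09 - (0.96) = -0.87.
  D < 0, so the roots are the complex-conjugate pair z = (-b +/- i sqrt(-D)) / (2a) = 0.625 +/- 1.9432i.
  For a conjugate pair |z|^2 = z * conj(z) = (product of roots) = c/a = 1/(0.24) = 4.166667, so |z| = sqrt(4.166667) = 2.0412 for both roots.
Moduli of all roots: 2.5000, 2.0412, 2.0412.
All moduli strictly greater than 1? Yes.
Verdict: Stationary.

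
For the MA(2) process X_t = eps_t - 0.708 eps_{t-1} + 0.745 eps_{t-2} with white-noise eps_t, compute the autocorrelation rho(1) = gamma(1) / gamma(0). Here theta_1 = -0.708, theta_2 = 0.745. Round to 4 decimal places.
\rho(1) = -0.6008

For an MA(q) process with theta_0 = 1, the autocovariance is
  gamma(k) = sigma^2 * sum_{i=0..q-k} theta_i * theta_{i+k},
and rho(k) = gamma(k) / gamma(0). Sigma^2 cancels.
  numerator   = (1)*(-0.708) + (-0.708)*(0.745) = -1.23546.
  denominator = (1)^2 + (-0.708)^2 + (0.745)^2 = 2.056289.
  rho(1) = -1.23546 / 2.056289 = -0.6008.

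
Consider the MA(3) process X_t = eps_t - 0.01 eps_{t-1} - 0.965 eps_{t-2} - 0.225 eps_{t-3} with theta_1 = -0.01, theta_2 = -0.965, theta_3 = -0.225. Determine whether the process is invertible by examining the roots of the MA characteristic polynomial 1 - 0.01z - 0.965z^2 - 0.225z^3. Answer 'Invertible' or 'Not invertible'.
\text{Not invertible}

The MA(q) characteristic polynomial is P(z) = 1 - 0.01z - 0.965z^2 - 0.225z^3.
Invertibility requires all roots to lie outside the unit circle, i.e. |z| > 1 for every root.
Degree 3: look for a simple real root z0 first, then factor out (1 - z/z0) and solve the remaining quadratic.
Testing z0 = -4: P(-4) = 1 + (-0.01)(-4) + (-0.965)(-4)^2 + (-0.225)(-4)^3
  = 1 + (0.04) + (-15.44) + (14.4) = 0.  So z_0 = -4 is a root, |z_0| = 4.
Divide out the factor (1 + 0.25 z) = (1 - z/z0) (since 1/z0 = -0.25):
  P(z) = (1 + 0.25 z)(1 + (-0.26) z + (-0.9) z^2)
  [check: z-coef -0.26 - (-0.25) = -0.01; z^2-coef -0.9 - (-0.25)(-0.26) = -0.965; z^3-coef -(-0.25)(-0.9) = -0.225.]
Remaining roots from the quadratic factor 1 + (-0.26) z + (-0.9) z^2:
  Set 1 + (-0.26) z + (-0.9) z^2 = 0, i.e. a z^2 + b z + c = 0 with a = -0.9, b = -0.26, c = 1.
  Discriminant D = b^2 - 4ac = (-0.26)^2 - 4*(-0.9)*1 = 0.0676 - (-3.6) = 3.6676.
  D >= 0, so the roots are real: z = (-b +/- sqrt(D)) / (2a) = (0.26 +/- 1.915098) / (-1.8).
    z_1 = (0.26 + 1.915098) / (-1.8) = -1.2084,   |z_1| = 1.2084.
    z_2 = (0.26 - 1.915098) / (-1.8) = 0.9195,   |z_2| = 0.9195.
Moduli of all roots: 4.0000, 1.2084, 0.9195.
All moduli strictly greater than 1? No.
Verdict: Not invertible.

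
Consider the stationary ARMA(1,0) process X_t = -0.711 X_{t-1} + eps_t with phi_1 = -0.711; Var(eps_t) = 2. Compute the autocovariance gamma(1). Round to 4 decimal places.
\gamma(1) = -2.8758

Multiply the model equation by X_{t-k} and take expectations. With theta_0 = psi_0 = 1 and psi_j the MA(infinity) weights, this gives
  gamma(k) - sum_i phi_i gamma(k-i) = c_k,
  c_k = sigma^2 * sum_{j=k..q} theta_j psi_{j-k}   (c_k = 0 for k > q),
using gamma(-m) = gamma(m).
Pure AR (q = 0): c_0 = sigma^2 = 2, c_k = 0 for k >= 1.
Equations for k = 0 and k = 1 (AR order 1):
  gamma(0) = phi_1 gamma(1) + c_0
  gamma(1) = phi_1 gamma(0) + c_1
Substituting the second into the first: gamma(0) (1 - phi_1^2) = c_0 + phi_1 c_1, so
  gamma(0) = c_0 / (1 - phi_1^2) = 2 / (1 - (-0.711)^2) = 2 / 0.494479 = 4.044661.
  gamma(1) = phi_1 gamma(0) = (-0.711)(4.044661) = -2.875754.
Therefore gamma(1) = -2.8758 (to 4 decimal places).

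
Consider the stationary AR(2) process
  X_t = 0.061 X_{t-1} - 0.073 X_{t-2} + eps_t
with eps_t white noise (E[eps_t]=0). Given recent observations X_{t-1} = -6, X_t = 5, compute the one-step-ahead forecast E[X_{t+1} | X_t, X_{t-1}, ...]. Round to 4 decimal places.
E[X_{t+1} \mid \mathcal F_t] = 0.7430

For an AR(p) model X_t = c + sum_i phi_i X_{t-i} + eps_t, the
one-step-ahead conditional mean is
  E[X_{t+1} | X_t, ...] = c + sum_i phi_i X_{t+1-i}.
Substitute known values:
  E[X_{t+1} | ...] = (0.061) * (5) + (-0.073) * (-6)
                   = 0.7430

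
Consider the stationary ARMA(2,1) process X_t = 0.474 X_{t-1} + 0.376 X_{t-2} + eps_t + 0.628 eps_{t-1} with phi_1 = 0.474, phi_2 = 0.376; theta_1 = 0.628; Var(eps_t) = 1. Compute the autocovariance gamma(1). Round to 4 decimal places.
\gamma(1) = 5.9183

Multiply the model equation by X_{t-k} and take expectations. With theta_0 = psi_0 = 1 and psi_j the MA(infinity) weights, this gives
  gamma(k) - sum_i phi_i gamma(k-i) = c_k,
  c_k = sigma^2 * sum_{j=k..q} theta_j psi_{j-k}   (c_k = 0 for k > q),
using gamma(-m) = gamma(m).
psi-weights needed (psi_j = theta_j + sum_i phi_i psi_{j-i}):
  psi_1 = theta_1 + phi_1 = 0.628 + (0.474) = 1.102
Right-hand sides:
  c_0 = sigma^2 (1 + theta_1 psi_1) = 1 * (1 + (0.628)(1.102)) = 1 * 1.692056 = 1.692056
  c_1 = sigma^2 theta_1 = 1 * (0.628) = 0.628
  c_2 = 0
Equations for k = 0, 1, 2 (AR order 2, c_2 = 0):
  (E0) gamma(0) = phi_1 gamma(1) + phi_2 gamma(2) + c_0
  (E1) gamma(1) = phi_1 gamma(0) + phi_2 gamma(1) + c_1
  (E2) gamma(2) = phi_1 gamma(1) + phi_2 gamma(0)
From (E1): gamma(1) = A gamma(0) + B with
  A = phi_1 / (1 - phi_2) = 0.474 / 0.624 = 0.759615,   B = c_1 / (1 - phi_2) = 0.628 / 0.624 = 1.00641.
Insert (E2) into (E0): gamma(0) (1 - phi_2^2) = phi_1 (1 + phi_2) gamma(1) + c_0.
  phi_1 (1 + phi_2) = (0.474)(1.376) = 0.652224,   1 - phi_2^2 = 0.858624.
Replace gamma(1) by A gamma(0) + B and collect gamma(0):
  gamma(0) [0.858624 - (0.652224)(0.759615)] = (0.652224)(1.00641) + 1.692056
  gamma(0) * 0.363185 = 2.348461
  gamma(0) = 2.348461 / 0.363185 = 6.466301.
  gamma(1) = A gamma(0) + B = (0.759615)(6.466301) + (1.00641) = 5.918312.
Therefore gamma(1) = 5.9183 (to 4 decimal places).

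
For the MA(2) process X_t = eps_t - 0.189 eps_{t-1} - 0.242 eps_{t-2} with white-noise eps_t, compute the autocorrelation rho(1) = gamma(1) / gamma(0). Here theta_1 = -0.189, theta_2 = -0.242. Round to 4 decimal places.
\rho(1) = -0.1309

For an MA(q) process with theta_0 = 1, the autocovariance is
  gamma(k) = sigma^2 * sum_{i=0..q-k} theta_i * theta_{i+k},
and rho(k) = gamma(k) / gamma(0). Sigma^2 cancels.
  numerator   = (1)*(-0.189) + (-0.189)*(-0.242) = -0.143262.
  denominator = (1)^2 + (-0.189)^2 + (-0.242)^2 = 1.094285.
  rho(1) = -0.143262 / 1.094285 = -0.1309.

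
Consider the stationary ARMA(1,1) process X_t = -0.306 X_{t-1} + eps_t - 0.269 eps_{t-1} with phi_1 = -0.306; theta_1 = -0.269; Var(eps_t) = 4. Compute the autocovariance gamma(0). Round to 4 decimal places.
\gamma(0) = 5.4591

Multiply the model equation by X_{t-k} and take expectations. With theta_0 = psi_0 = 1 and psi_j the MA(infinity) weights, this gives
  gamma(k) - sum_i phi_i gamma(k-i) = c_k,
  c_k = sigma^2 * sum_{j=k..q} theta_j psi_{j-k}   (c_k = 0 for k > q),
using gamma(-m) = gamma(m).
psi-weights needed (psi_j = theta_j + sum_i phi_i psi_{j-i}):
  psi_1 = theta_1 + phi_1 = -0.269 + (-0.306) = -0.575
Right-hand sides:
  c_0 = sigma^2 (1 + theta_1 psi_1) = 4 * (1 + (-0.269)(-0.575)) = 4 * 1.154675 = 4.6187
  c_1 = sigma^2 theta_1 = 4 * (-0.269) = -1.076
  c_2 = 0
Equations for k = 0 and k = 1 (AR order 1):
  gamma(0) = phi_1 gamma(1) + c_0
  gamma(1) = phi_1 gamma(0) + c_1
Substituting the second into the first: gamma(0) (1 - phi_1^2) = c_0 + phi_1 c_1, so
  gamma(0) = (c_0 + phi_1 c_1) / (1 - phi_1^2) = (4.6187 + (-0.306)(-1.076)) / (1 - (-0.306)^2) = 4.947956 / 0.906364 = 5.459127.
Therefore gamma(0) = 5.4591 (to 4 decimal places).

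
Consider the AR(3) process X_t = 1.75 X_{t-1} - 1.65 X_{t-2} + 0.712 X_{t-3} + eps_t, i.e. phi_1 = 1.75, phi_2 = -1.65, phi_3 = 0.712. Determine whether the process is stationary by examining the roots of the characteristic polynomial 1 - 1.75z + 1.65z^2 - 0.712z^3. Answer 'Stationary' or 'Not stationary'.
\text{Stationary}

The AR(p) characteristic polynomial is P(z) = 1 - 1.75z + 1.65z^2 - 0.712z^3.
Stationarity requires all roots to lie outside the unit circle, i.e. |z| > 1 for every root.
Degree 3: look for a simple real root z0 first, then factor out (1 - z/z0) and solve the remaining quadratic.
Testing z0 = 1.25: P(1.25) = 1 + (-1.75)(1.25) + (1.65)(1.25)^2 + (-0.712)(1.25)^3
  = 1 + (-2.1875) + (2.578125) + (-1.390625) = 0.  So z_0 = 1.25 is a root, |z_0| = 1.25.
Divide out the factor (1 - 0.8 z) = (1 - z/z0) (since 1/z0 = 0.8):
  P(z) = (1 - 0.8 z)(1 + (-0.95) z + (0.89) z^2)
  [check: z-coef -0.95 - (0.8) = -1.75; z^2-coef 0.89 - (0.8)(-0.95) = 1.65; z^3-coef -(0.8)(0.89) = -0.712.]
Remaining roots from the quadratic factor 1 + (-0.95) z + (0.89) z^2:
  Set 1 + (-0.95) z + (0.89) z^2 = 0, i.e. a z^2 + b z + c = 0 with a = 0.89, b = -0.95, c = 1.
  Discriminant D = b^2 - 4ac = (-0.95)^2 - 4*(0.89)*1 = 0.9025 - (3.56) = -2.6575.
  D < 0, so the roots are the complex-conjugate pair z = (-b +/- i sqrt(-D)) / (2a) = 0.5337 +/- 0.9158i.
  For a conjugate pair |z|^2 = z * conj(z) = (product of roots) = c/a = 1/(0.89) = 1.123596, so |z| = sqrt(1.123596) = 1.06 for both roots.
Moduli of all roots: 1.2500, 1.0600, 1.0600.
All moduli strictly greater than 1? Yes.
Verdict: Stationary.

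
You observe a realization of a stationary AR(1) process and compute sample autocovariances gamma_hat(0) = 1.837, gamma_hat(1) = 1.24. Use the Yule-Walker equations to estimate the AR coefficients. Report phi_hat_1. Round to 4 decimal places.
\hat\phi_{1} = 0.6750

The Yule-Walker equations for an AR(p) process read, in matrix form,
  Gamma_p phi = r_p,   with   (Gamma_p)_{ij} = gamma(|i - j|),
                       (r_p)_i = gamma(i),   i,j = 1..p.
Substitute the sample gammas (Toeplitz matrix and right-hand side of size 1):
  Gamma_p = [[1.837]]
  r_p     = [1.24]
With p = 1 this is the single equation gamma(0) phi_1 = gamma(1):
  phi_hat_1 = gamma(1) / gamma(0) = 1.24 / 1.837 = 0.6750.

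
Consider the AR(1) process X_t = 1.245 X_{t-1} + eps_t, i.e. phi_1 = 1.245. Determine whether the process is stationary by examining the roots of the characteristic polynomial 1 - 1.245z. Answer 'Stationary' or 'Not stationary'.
\text{Not stationary}

The AR(p) characteristic polynomial is P(z) = 1 - 1.245z.
Stationarity requires all roots to lie outside the unit circle, i.e. |z| > 1 for every root.
This is linear in z: 1 + (-1.245) z = 0  =>  z = -1/(-1.245) = 0.803213,  |z| = 0.803213.
Moduli of all roots: 0.8032.
All moduli strictly greater than 1? No.
Verdict: Not stationary.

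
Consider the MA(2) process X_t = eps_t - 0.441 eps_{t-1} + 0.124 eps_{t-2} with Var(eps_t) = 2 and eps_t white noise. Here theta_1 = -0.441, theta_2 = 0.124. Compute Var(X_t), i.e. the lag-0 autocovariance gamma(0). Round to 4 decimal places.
\gamma(0) = 2.4197

For an MA(q) process X_t = eps_t + sum_i theta_i eps_{t-i} with
Var(eps_t) = sigma^2, the variance is
  gamma(0) = sigma^2 * (1 + sum_i theta_i^2).
  sum_i theta_i^2 = (-0.441)^2 + (0.124)^2 = 0.194481 + 0.015376 = 0.209857.
  gamma(0) = 2 * (1 + 0.209857) = 2 * 1.209857 = 2.419714, which rounds to 2.4197.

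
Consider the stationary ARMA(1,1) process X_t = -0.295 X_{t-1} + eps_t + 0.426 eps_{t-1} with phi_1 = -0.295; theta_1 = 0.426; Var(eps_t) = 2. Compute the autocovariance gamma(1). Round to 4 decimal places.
\gamma(1) = 0.2509

Multiply the model equation by X_{t-k} and take expectations. With theta_0 = psi_0 = 1 and psi_j the MA(infinity) weights, this gives
  gamma(k) - sum_i phi_i gamma(k-i) = c_k,
  c_k = sigma^2 * sum_{j=k..q} theta_j psi_{j-k}   (c_k = 0 for k > q),
using gamma(-m) = gamma(m).
psi-weights needed (psi_j = theta_j + sum_i phi_i psi_{j-i}):
  psi_1 = theta_1 + phi_1 = 0.426 + (-0.295) = 0.131
Right-hand sides:
  c_0 = sigma^2 (1 + theta_1 psi_1) = 2 * (1 + (0.426)(0.131)) = 2 * 1.055806 = 2.111612
  c_1 = sigma^2 theta_1 = 2 * (0.426) = 0.852
  c_2 = 0
Equations for k = 0 and k = 1 (AR order 1):
  gamma(0) = phi_1 gamma(1) + c_0
  gamma(1) = phi_1 gamma(0) + c_1
Substituting the second into the first: gamma(0) (1 - phi_1^2) = c_0 + phi_1 c_1, so
  gamma(0) = (c_0 + phi_1 c_1) / (1 - phi_1^2) = (2.111612 + (-0.295)(0.852)) / (1 - (-0.295)^2) = 1.860272 / 0.912975 = 2.037594.
  gamma(1) = phi_1 gamma(0) + c_1 = (-0.295)(2.037594) + (0.852) = 0.25091.
Therefore gamma(1) = 0.2509 (to 4 decimal places).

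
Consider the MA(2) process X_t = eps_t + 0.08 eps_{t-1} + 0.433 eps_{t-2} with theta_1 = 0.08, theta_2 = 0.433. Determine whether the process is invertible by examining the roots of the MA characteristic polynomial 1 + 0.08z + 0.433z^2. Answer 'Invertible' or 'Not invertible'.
\text{Invertible}

The MA(q) characteristic polynomial is P(z) = 1 + 0.08z + 0.433z^2.
Invertibility requires all roots to lie outside the unit circle, i.e. |z| > 1 for every root.
Set 1 + (0.08) z + (0.433) z^2 = 0, i.e. a z^2 + b z + c = 0 with a = 0.433, b = 0.08, c = 1.
Discriminant D = b^2 - 4ac = (0.08)^2 - 4*(0.433)*1 = 0.0064 - (1.732) = -1.7256.
D < 0, so the roots are the complex-conjugate pair z = (-b +/- i sqrt(-D)) / (2a) = -0.0924 +/- 1.5169i.
For a conjugate pair |z|^2 = z * conj(z) = (product of roots) = c/a = 1/(0.433) = 2.309469, so |z| = sqrt(2.309469) = 1.5197 for both roots.
Moduli of all roots: 1.5197, 1.5197.
All moduli strictly greater than 1? Yes.
Verdict: Invertible.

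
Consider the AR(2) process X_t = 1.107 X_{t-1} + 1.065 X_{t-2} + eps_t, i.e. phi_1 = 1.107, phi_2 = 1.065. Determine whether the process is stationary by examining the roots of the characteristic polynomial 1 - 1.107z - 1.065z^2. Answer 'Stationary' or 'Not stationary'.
\text{Not stationary}

The AR(p) characteristic polynomial is P(z) = 1 - 1.107z - 1.065z^2.
Stationarity requires all roots to lie outside the unit circle, i.e. |z| > 1 for every root.
Set 1 + (-1.107) z + (-1.065) z^2 = 0, i.e. a z^2 + b z + c = 0 with a = -1.065, b = -1.107, c = 1.
Discriminant D = b^2 - 4ac = (-1.107)^2 - 4*(-1.065)*1 = 1.225449 - (-4.26) = 5.485449.
D >= 0, so the roots are real: z = (-b +/- sqrt(D)) / (2a) = (1.107 +/- 2.342104) / (-2.13).
  z_1 = (1.107 + 2.342104) / (-2.13) = -1.6193,   |z_1| = 1.6193.
  z_2 = (1.107 - 2.342104) / (-2.13) = 0.5799,   |z_2| = 0.5799.
Moduli of all roots: 1.6193, 0.5799.
All moduli strictly greater than 1? No.
Verdict: Not stationary.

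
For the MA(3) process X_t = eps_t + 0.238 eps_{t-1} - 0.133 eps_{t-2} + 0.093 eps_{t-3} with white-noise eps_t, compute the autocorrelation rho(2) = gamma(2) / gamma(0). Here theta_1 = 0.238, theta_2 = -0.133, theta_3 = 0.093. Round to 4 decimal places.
\rho(2) = -0.1024

For an MA(q) process with theta_0 = 1, the autocovariance is
  gamma(k) = sigma^2 * sum_{i=0..q-k} theta_i * theta_{i+k},
and rho(k) = gamma(k) / gamma(0). Sigma^2 cancels.
  numerator   = (1)*(-0.133) + (0.238)*(0.093) = -0.110866.
  denominator = (1)^2 + (0.238)^2 + (-0.133)^2 + (0.093)^2 = 1.082982.
  rho(2) = -0.110866 / 1.082982 = -0.1024.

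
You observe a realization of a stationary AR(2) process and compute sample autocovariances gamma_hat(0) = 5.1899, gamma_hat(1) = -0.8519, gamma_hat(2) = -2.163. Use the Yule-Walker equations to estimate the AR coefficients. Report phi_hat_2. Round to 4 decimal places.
\hat\phi_{2} = -0.4560

The Yule-Walker equations for an AR(p) process read, in matrix form,
  Gamma_p phi = r_p,   with   (Gamma_p)_{ij} = gamma(|i - j|),
                       (r_p)_i = gamma(i),   i,j = 1..p.
Substitute the sample gammas (Toeplitz matrix and right-hand side of size 2):
  Gamma_p = [[5.1899, -0.8519], [-0.8519, 5.1899]]
  r_p     = [-0.8519, -2.163]
Written out:
  5.1899 phi_1 - 0.8519 phi_2 = -0.8519
  -0.8519 phi_1 + 5.1899 phi_2 = -2.163
Solve by Cramer's rule:
  det = gamma(0)^2 - gamma(1)^2 = (5.1899)^2 - (-0.8519)^2 = 26.93506201 - 0.72573361 = 26.2093284
  phi_hat_1 = [gamma(1) gamma(0) - gamma(1) gamma(2)] / det = [(-0.8519)(5.1899) - (-0.8519)(-2.163)] / 26.2093284 = -6.26393551 / 26.2093284 = -0.239
  phi_hat_2 = [gamma(0) gamma(2) - gamma(1)^2] / det = [(5.1899)(-2.163) - (-0.8519)^2] / 26.2093284 = -11.95148731 / 26.2093284 = -0.456
So phi_hat = [-0.2390, -0.4560].
Therefore phi_hat_2 = -0.4560.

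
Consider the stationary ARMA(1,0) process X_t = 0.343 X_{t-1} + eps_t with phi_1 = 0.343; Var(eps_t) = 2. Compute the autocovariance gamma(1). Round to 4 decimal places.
\gamma(1) = 0.7775

Multiply the model equation by X_{t-k} and take expectations. With theta_0 = psi_0 = 1 and psi_j the MA(infinity) weights, this gives
  gamma(k) - sum_i phi_i gamma(k-i) = c_k,
  c_k = sigma^2 * sum_{j=k..q} theta_j psi_{j-k}   (c_k = 0 for k > q),
using gamma(-m) = gamma(m).
Pure AR (q = 0): c_0 = sigma^2 = 2, c_k = 0 for k >= 1.
Equations for k = 0 and k = 1 (AR order 1):
  gamma(0) = phi_1 gamma(1) + c_0
  gamma(1) = phi_1 gamma(0) + c_1
Substituting the second into the first: gamma(0) (1 - phi_1^2) = c_0 + phi_1 c_1, so
  gamma(0) = c_0 / (1 - phi_1^2) = 2 / (1 - (0.343)^2) = 2 / 0.882351 = 2.266672.
  gamma(1) = phi_1 gamma(0) = (0.343)(2.266672) = 0.777468.
Therefore gamma(1) = 0.7775 (to 4 decimal places).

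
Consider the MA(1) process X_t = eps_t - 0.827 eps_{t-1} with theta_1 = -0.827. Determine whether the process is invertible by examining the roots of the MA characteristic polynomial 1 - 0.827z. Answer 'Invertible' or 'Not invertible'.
\text{Invertible}

The MA(q) characteristic polynomial is P(z) = 1 - 0.827z.
Invertibility requires all roots to lie outside the unit circle, i.e. |z| > 1 for every root.
This is linear in z: 1 + (-0.827) z = 0  =>  z = -1/(-0.827) = 1.20919,  |z| = 1.20919.
Moduli of all roots: 1.2092.
All moduli strictly greater than 1? Yes.
Verdict: Invertible.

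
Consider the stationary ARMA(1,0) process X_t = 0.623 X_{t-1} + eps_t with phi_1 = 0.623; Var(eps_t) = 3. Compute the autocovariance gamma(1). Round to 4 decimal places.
\gamma(1) = 3.0546

Multiply the model equation by X_{t-k} and take expectations. With theta_0 = psi_0 = 1 and psi_j the MA(infinity) weights, this gives
  gamma(k) - sum_i phi_i gamma(k-i) = c_k,
  c_k = sigma^2 * sum_{j=k..q} theta_j psi_{j-k}   (c_k = 0 for k > q),
using gamma(-m) = gamma(m).
Pure AR (q = 0): c_0 = sigma^2 = 3, c_k = 0 for k >= 1.
Equations for k = 0 and k = 1 (AR order 1):
  gamma(0) = phi_1 gamma(1) + c_0
  gamma(1) = phi_1 gamma(0) + c_1
Substituting the second into the first: gamma(0) (1 - phi_1^2) = c_0 + phi_1 c_1, so
  gamma(0) = c_0 / (1 - phi_1^2) = 3 / (1 - (0.623)^2) = 3 / 0.611871 = 4.902994.
  gamma(1) = phi_1 gamma(0) = (0.623)(4.902994) = 3.054565.
Therefore gamma(1) = 3.0546 (to 4 decimal places).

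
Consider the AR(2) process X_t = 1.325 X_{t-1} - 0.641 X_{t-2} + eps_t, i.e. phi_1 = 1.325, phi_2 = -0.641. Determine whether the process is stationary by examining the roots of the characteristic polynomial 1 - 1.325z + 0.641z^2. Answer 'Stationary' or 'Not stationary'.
\text{Stationary}

The AR(p) characteristic polynomial is P(z) = 1 - 1.325z + 0.641z^2.
Stationarity requires all roots to lie outside the unit circle, i.e. |z| > 1 for every root.
Set 1 + (-1.325) z + (0.641) z^2 = 0, i.e. a z^2 + b z + c = 0 with a = 0.641, b = -1.325, c = 1.
Discriminant D = b^2 - 4ac = (-1.325)^2 - 4*(0.641)*1 = 1.755625 - (2.564) = -0.808375.
D < 0, so the roots are the complex-conjugate pair z = (-b +/- i sqrt(-D)) / (2a) = 1.0335 +/- 0.7013i.
For a conjugate pair |z|^2 = z * conj(z) = (product of roots) = c/a = 1/(0.641) = 1.560062, so |z| = sqrt(1.560062) = 1.249 for both roots.
Moduli of all roots: 1.2490, 1.2490.
All moduli strictly greater than 1? Yes.
Verdict: Stationary.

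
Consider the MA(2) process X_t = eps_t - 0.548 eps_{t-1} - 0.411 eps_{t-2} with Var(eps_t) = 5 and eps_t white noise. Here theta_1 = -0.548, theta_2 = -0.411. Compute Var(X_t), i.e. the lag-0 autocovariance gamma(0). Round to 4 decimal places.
\gamma(0) = 7.3461

For an MA(q) process X_t = eps_t + sum_i theta_i eps_{t-i} with
Var(eps_t) = sigma^2, the variance is
  gamma(0) = sigma^2 * (1 + sum_i theta_i^2).
  sum_i theta_i^2 = (-0.548)^2 + (-0.411)^2 = 0.300304 + 0.168921 = 0.469225.
  gamma(0) = 5 * (1 + 0.469225) = 5 * 1.469225 = 7.346125, which rounds to 7.3461.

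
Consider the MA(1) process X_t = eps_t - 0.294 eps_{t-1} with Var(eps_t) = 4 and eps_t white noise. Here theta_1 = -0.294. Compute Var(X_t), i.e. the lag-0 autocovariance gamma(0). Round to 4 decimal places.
\gamma(0) = 4.3457

For an MA(q) process X_t = eps_t + sum_i theta_i eps_{t-i} with
Var(eps_t) = sigma^2, the variance is
  gamma(0) = sigma^2 * (1 + sum_i theta_i^2).
  sum_i theta_i^2 = (-0.294)^2 = 0.086436.
  gamma(0) = 4 * (1 + 0.086436) = 4 * 1.086436 = 4.345744, which rounds to 4.3457.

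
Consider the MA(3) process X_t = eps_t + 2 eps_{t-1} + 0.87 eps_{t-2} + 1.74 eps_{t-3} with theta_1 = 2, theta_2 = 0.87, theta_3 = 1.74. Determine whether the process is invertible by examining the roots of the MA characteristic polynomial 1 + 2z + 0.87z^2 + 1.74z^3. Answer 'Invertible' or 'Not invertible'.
\text{Not invertible}

The MA(q) characteristic polynomial is P(z) = 1 + 2z + 0.87z^2 + 1.74z^3.
Invertibility requires all roots to lie outside the unit circle, i.e. |z| > 1 for every root.
Degree 3: look for a simple real root z0 first, then factor out (1 - z/z0) and solve the remaining quadratic.
Testing z0 = -0.5: P(-0.5) = 1 + (2)(-0.5) + (0.87)(-0.5)^2 + (1.74)(-0.5)^3
  = 1 + (-1) + (0.2175) + (-0.2175) = 0.  So z_0 = -0.5 is a root, |z_0| = 0.5.
Divide out the factor (1 + 2 z) = (1 - z/z0) (since 1/z0 = -2):
  P(z) = (1 + 2 z)(1 + (0) z + (0.87) z^2)
  [check: z-coef 0 - (-2) = 2; z^2-coef 0.87 - (-2)(0) = 0.87; z^3-coef -(-2)(0.87) = 1.74.]
Remaining roots from the quadratic factor 1 + (0) z + (0.87) z^2:
  Set 1 + (0) z + (0.87) z^2 = 0, i.e. a z^2 + b z + c = 0 with a = 0.87, b = 0, c = 1.
  Discriminant D = b^2 - 4ac = (0)^2 - 4*(0.87)*1 = 0 - (3.48) = -3.48.
  D < 0, so the roots are the complex-conjugate pair z = (-b +/- i sqrt(-D)) / (2a) = 0 +/- 1.0721i.
  For a conjugate pair |z|^2 = z * conj(z) = (product of roots) = c/a = 1/(0.87) = 1.149425, so |z| = sqrt(1.149425) = 1.0721 for both roots.
Moduli of all roots: 0.5000, 1.0721, 1.0721.
All moduli strictly greater than 1? No.
Verdict: Not invertible.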